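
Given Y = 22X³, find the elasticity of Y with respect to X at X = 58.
Elasticity = 3

Elasticity = (dY/dX) · (X/Y)

dY/dX = 66·X²
At X = 58: dY/dX = 222024, Y = 4292464

Elasticity = 222024 · (58 / 4292464) = 3

Interpretation: for a small percentage change in X, the percentage change in Y is approximately 3.00 times as large.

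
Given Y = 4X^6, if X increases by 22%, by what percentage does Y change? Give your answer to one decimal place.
229.7%

For Y = 4X^6:
If X → X(1 + 0.22)
Then Y → Y · (1 + 0.22)^6
     ≈ Y · 3.2973

Percentage change = ((1 + 0.22)^6 − 1) × 100% ≈ 229.7%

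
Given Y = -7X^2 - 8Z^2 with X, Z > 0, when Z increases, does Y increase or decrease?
Y decreases

Taking the partial derivative:
∂Y/∂Z = -16Z

∂Y/∂Z = -16Z < 0 (assuming positive values)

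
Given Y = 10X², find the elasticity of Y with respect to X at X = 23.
Elasticity = 2

Elasticity = (dY/dX) · (X/Y)

dY/dX = 20·X
At X = 23: dY/dX = 460, Y = 5290

Elasticity = 460 · (23 / 5290) = 2

Interpretation: for a small percentage change in X, the percentage change in Y is approximately 2.00 times as large.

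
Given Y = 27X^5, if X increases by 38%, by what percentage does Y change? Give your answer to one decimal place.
400.5%

For Y = 27X^5:
If X → X(1 + 0.38)
Then Y → Y · (1 + 0.38)^5
     ≈ Y · 5.0049

Percentage change = ((1 + 0.38)^5 − 1) × 100% ≈ 400.5%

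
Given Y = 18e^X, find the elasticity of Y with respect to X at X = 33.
Elasticity = 33

Elasticity = (dY/dX) · (X/Y)

dY/dX = 18·e^X
At X = 33: dY/dX = 18·e^33, Y = 18·e^33

Elasticity = (18·e^33) · (33 / (18·e^33)) = 33

Interpretation: for a small percentage change in X, the percentage change in Y is approximately 33.00 times as large.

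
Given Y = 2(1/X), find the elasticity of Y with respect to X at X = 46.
Elasticity = -1

Elasticity = (dY/dX) · (X/Y)

dY/dX = -2/X²
At X = 46: dY/dX = -1/1058, Y = 1/23

Elasticity = (-1/1058) · (46 / (1/23)) = -1

Interpretation: for a small percentage change in X, the percentage change in Y is approximately -1.00 times as large.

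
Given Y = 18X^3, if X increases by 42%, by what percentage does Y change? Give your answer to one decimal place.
186.3%

For Y = 18X^3:
If X → X(1 + 0.42)
Then Y → Y · (1 + 0.42)^3
     ≈ Y · 2.8633

Percentage change = ((1 + 0.42)^3 − 1) × 100% ≈ 186.3%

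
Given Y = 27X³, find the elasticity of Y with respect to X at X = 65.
Elasticity = 3

Elasticity = (dY/dX) · (X/Y)

dY/dX = 81·X²
At X = 65: dY/dX = 342225, Y = 7414875

Elasticity = 342225 · (65 / 7414875) = 3

Interpretation: for a small percentage change in X, the percentage change in Y is approximately 3.00 times as large.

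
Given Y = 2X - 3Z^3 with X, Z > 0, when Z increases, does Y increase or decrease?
Y decreases

Taking the partial derivative:
∂Y/∂Z = -9Z^2

∂Y/∂Z = -9Z^2 < 0 (assuming positive values)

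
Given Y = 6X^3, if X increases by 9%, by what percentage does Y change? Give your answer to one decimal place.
29.5%

For Y = 6X^3:
If X → X(1 + 0.09)
Then Y → Y · (1 + 0.09)^3
     ≈ Y · 1.2950

Percentage change = ((1 + 0.09)^3 − 1) × 100% ≈ 29.5%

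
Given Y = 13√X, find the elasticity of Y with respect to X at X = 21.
Elasticity = 1/2

Elasticity = (dY/dX) · (X/Y)

dY/dX = 13/(2·√X)
At X = 21: dY/dX = 13·√21/42, Y = 13·√21

Elasticity = (13·√21/42) · (21 / (13·√21)) = 1/2

Interpretation: for a small percentage change in X, the percentage change in Y is approximately 0.50 times as large.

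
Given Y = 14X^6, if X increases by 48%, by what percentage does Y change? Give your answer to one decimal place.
950.9%

For Y = 14X^6:
If X → X(1 + 0.48)
Then Y → Y · (1 + 0.48)^6
     ≈ Y · 10.5092

Percentage change = ((1 + 0.48)^6 − 1) × 100% ≈ 950.9%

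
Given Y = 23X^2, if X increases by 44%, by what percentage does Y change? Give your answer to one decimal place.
107.4%

For Y = 23X^2:
If X → X(1 + 0.44)
Then Y → Y · (1 + 0.44)^2
     = Y · 2.0736

Percentage change = ((1 + 0.44)^2 − 1) × 100% ≈ 107.4%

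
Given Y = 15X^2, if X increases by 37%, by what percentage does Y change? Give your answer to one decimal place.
87.7%

For Y = 15X^2:
If X → X(1 + 0.37)
Then Y → Y · (1 + 0.37)^2
     = Y · 1.8769

Percentage change = ((1 + 0.37)^2 − 1) × 100% ≈ 87.7%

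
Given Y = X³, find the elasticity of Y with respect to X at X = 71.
Elasticity = 3

Elasticity = (dY/dX) · (X/Y)

dY/dX = 3·X²
At X = 71: dY/dX = 15123, Y = 357911

Elasticity = 15123 · (71 / 357911) = 3

Interpretation: for a small percentage change in X, the percentage change in Y is approximately 3.00 times as large.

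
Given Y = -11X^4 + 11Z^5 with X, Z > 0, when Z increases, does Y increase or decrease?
Y increases

Taking the partial derivative:
∂Y/∂Z = 55Z^4

∂Y/∂Z = 55Z^4 > 0 (assuming positive values)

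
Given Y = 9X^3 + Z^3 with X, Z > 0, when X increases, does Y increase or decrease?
Y increases

Taking the partial derivative:
∂Y/∂X = 27X^2

∂Y/∂X = 27X^2 > 0 (assuming positive values)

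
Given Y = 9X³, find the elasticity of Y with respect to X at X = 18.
Elasticity = 3

Elasticity = (dY/dX) · (X/Y)

dY/dX = 27·X²
At X = 18: dY/dX = 8748, Y = 52488

Elasticity = 8748 · (18 / 52488) = 3

Interpretation: for a small percentage change in X, the percentage change in Y is approximately 3.00 times as large.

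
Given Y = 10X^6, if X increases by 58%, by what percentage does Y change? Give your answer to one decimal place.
1455.8%

For Y = 10X^6:
If X → X(1 + 0.58)
Then Y → Y · (1 + 0.58)^6
     ≈ Y · 15.5576

Percentage change = ((1 + 0.58)^6 − 1) × 100% ≈ 1455.8%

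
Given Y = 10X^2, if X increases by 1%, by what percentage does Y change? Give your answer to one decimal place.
2.0%

For Y = 10X^2:
If X → X(1 + 0.01)
Then Y → Y · (1 + 0.01)^2
     = Y · 1.0201

Percentage change = ((1 + 0.01)^2 − 1) × 100% ≈ 2.0%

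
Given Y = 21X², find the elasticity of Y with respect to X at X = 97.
Elasticity = 2

Elasticity = (dY/dX) · (X/Y)

dY/dX = 42·X
At X = 97: dY/dX = 4074, Y = 197589

Elasticity = 4074 · (97 / 197589) = 2

Interpretation: for a small percentage change in X, the percentage change in Y is approximately 2.00 times as large.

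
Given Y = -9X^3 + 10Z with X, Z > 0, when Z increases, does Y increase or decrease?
Y increases

Taking the partial derivative:
∂Y/∂Z = 10

∂Y/∂Z = 10 > 0 (assuming positive values)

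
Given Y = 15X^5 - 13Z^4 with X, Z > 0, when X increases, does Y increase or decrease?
Y increases

Taking the partial derivative:
∂Y/∂X = 75X^4

∂Y/∂X = 75X^4 > 0 (assuming positive values)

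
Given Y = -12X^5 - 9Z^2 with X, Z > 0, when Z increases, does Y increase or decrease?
Y decreases

Taking the partial derivative:
∂Y/∂Z = -18Z

∂Y/∂Z = -18Z < 0 (assuming positive values)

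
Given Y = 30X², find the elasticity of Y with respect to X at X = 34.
Elasticity = 2

Elasticity = (dY/dX) · (X/Y)

dY/dX = 60·X
At X = 34: dY/dX = 2040, Y = 34680

Elasticity = 2040 · (34 / 34680) = 2

Interpretation: for a small percentage change in X, the percentage change in Y is approximately 2.00 times as large.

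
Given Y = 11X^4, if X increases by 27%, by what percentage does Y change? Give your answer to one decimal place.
160.1%

For Y = 11X^4:
If X → X(1 + 0.27)
Then Y → Y · (1 + 0.27)^4
     ≈ Y · 2.6014

Percentage change = ((1 + 0.27)^4 − 1) × 100% ≈ 160.1%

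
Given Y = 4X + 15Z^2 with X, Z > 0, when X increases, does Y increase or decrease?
Y increases

Taking the partial derivative:
∂Y/∂X = 4

∂Y/∂X = 4 > 0 (assuming positive values)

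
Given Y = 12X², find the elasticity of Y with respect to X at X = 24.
Elasticity = 2

Elasticity = (dY/dX) · (X/Y)

dY/dX = 24·X
At X = 24: dY/dX = 576, Y = 6912

Elasticity = 576 · (24 / 6912) = 2

Interpretation: for a small percentage change in X, the percentage change in Y is approximately 2.00 times as large.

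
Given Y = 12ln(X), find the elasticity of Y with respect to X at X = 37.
Elasticity = 1/ln(37) ≈ 0.2769

Elasticity = (dY/dX) · (X/Y)

dY/dX = 12/X
At X = 37: dY/dX = 12/37, Y = 12·ln(37)

Elasticity = (12/37) · (37 / (12·ln(37))) = 1/ln(37) ≈ 0.2769

Interpretation: for a small percentage change in X, the percentage change in Y is approximately 0.28 times as large.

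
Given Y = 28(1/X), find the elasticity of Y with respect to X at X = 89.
Elasticity = -1

Elasticity = (dY/dX) · (X/Y)

dY/dX = -28/X²
At X = 89: dY/dX = -28/7921, Y = 28/89

Elasticity = (-28/7921) · (89 / (28/89)) = -1

Interpretation: for a small percentage change in X, the percentage change in Y is approximately -1.00 times as large.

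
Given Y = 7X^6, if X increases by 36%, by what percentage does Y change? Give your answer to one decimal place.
532.8%

For Y = 7X^6:
If X → X(1 + 0.36)
Then Y → Y · (1 + 0.36)^6
     ≈ Y · 6.3275

Percentage change = ((1 + 0.36)^6 − 1) × 100% ≈ 532.8%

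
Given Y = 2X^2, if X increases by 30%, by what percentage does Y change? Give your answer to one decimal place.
69.0%

For Y = 2X^2:
If X → X(1 + 0.3)
Then Y → Y · (1 + 0.3)^2
     = Y · 1.6900

Percentage change = ((1 + 0.3)^2 − 1) × 100% = 69.0%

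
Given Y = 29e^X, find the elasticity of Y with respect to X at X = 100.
Elasticity = 100

Elasticity = (dY/dX) · (X/Y)

dY/dX = 29·e^X
At X = 100: dY/dX = 29·e^100, Y = 29·e^100

Elasticity = (29·e^100) · (100 / (29·e^100)) = 100

Interpretation: for a small percentage change in X, the percentage change in Y is approximately 100.00 times as large.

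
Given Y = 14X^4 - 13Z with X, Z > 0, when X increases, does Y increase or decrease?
Y increases

Taking the partial derivative:
∂Y/∂X = 56X^3

∂Y/∂X = 56X^3 > 0 (assuming positive values)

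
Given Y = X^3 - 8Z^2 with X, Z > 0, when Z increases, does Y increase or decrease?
Y decreases

Taking the partial derivative:
∂Y/∂Z = -16Z

∂Y/∂Z = -16Z < 0 (assuming positive values)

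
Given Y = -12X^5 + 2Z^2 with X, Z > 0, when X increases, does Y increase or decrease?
Y decreases

Taking the partial derivative:
∂Y/∂X = -60X^4

∂Y/∂X = -60X^4 < 0 (assuming positive values)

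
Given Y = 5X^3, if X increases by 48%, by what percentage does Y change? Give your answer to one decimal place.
224.2%

For Y = 5X^3:
If X → X(1 + 0.48)
Then Y → Y · (1 + 0.48)^3
     ≈ Y · 3.2418

Percentage change = ((1 + 0.48)^3 − 1) × 100% ≈ 224.2%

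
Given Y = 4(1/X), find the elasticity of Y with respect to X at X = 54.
Elasticity = -1

Elasticity = (dY/dX) · (X/Y)

dY/dX = -4/X²
At X = 54: dY/dX = -1/729, Y = 2/27

Elasticity = (-1/729) · (54 / (2/27)) = -1

Interpretation: for a small percentage change in X, the percentage change in Y is approximately -1.00 times as large.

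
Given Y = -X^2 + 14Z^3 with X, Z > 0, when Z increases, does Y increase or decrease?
Y increases

Taking the partial derivative:
∂Y/∂Z = 42Z^2

∂Y/∂Z = 42Z^2 > 0 (assuming positive values)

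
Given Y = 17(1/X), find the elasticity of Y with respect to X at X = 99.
Elasticity = -1

Elasticity = (dY/dX) · (X/Y)

dY/dX = -17/X²
At X = 99: dY/dX = -17/9801, Y = 17/99

Elasticity = (-17/9801) · (99 / (17/99)) = -1

Interpretation: for a small percentage change in X, the percentage change in Y is approximately -1.00 times as large.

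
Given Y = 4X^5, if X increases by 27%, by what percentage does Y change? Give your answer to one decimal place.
230.4%

For Y = 4X^5:
If X → X(1 + 0.27)
Then Y → Y · (1 + 0.27)^5
     ≈ Y · 3.3038

Percentage change = ((1 + 0.27)^5 − 1) × 100% ≈ 230.4%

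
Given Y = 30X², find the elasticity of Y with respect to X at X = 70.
Elasticity = 2

Elasticity = (dY/dX) · (X/Y)

dY/dX = 60·X
At X = 70: dY/dX = 4200, Y = 147000

Elasticity = 4200 · (70 / 147000) = 2

Interpretation: for a small percentage change in X, the percentage change in Y is approximately 2.00 times as large.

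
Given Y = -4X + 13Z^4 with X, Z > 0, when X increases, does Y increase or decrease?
Y decreases

Taking the partial derivative:
∂Y/∂X = -4

∂Y/∂X = -4 < 0 (assuming positive values)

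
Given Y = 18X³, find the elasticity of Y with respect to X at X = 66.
Elasticity = 3

Elasticity = (dY/dX) · (X/Y)

dY/dX = 54·X²
At X = 66: dY/dX = 235224, Y = 5174928

Elasticity = 235224 · (66 / 5174928) = 3

Interpretation: for a small percentage change in X, the percentage change in Y is approximately 3.00 times as large.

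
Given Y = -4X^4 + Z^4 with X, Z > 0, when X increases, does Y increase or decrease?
Y decreases

Taking the partial derivative:
∂Y/∂X = -16X^3

∂Y/∂X = -16X^3 < 0 (assuming positive values)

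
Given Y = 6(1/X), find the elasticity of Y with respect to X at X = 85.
Elasticity = -1

Elasticity = (dY/dX) · (X/Y)

dY/dX = -6/X²
At X = 85: dY/dX = -6/7225, Y = 6/85

Elasticity = (-6/7225) · (85 / (6/85)) = -1

Interpretation: for a small percentage change in X, the percentage change in Y is approximately -1.00 times as large.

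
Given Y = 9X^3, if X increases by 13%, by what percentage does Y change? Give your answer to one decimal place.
44.3%

For Y = 9X^3:
If X → X(1 + 0.13)
Then Y → Y · (1 + 0.13)^3
     ≈ Y · 1.4429

Percentage change = ((1 + 0.13)^3 − 1) × 100% ≈ 44.3%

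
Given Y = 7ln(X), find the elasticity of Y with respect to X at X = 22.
Elasticity = 1/ln(22) ≈ 0.3235

Elasticity = (dY/dX) · (X/Y)

dY/dX = 7/X
At X = 22: dY/dX = 7/22, Y = 7·ln(22)

Elasticity = (7/22) · (22 / (7·ln(22))) = 1/ln(22) ≈ 0.3235

Interpretation: for a small percentage change in X, the percentage change in Y is approximately 0.32 times as large.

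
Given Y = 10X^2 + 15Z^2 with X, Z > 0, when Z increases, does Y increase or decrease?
Y increases

Taking the partial derivative:
∂Y/∂Z = 30Z

∂Y/∂Z = 30Z > 0 (assuming positive values)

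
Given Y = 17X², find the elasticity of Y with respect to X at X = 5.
Elasticity = 2

Elasticity = (dY/dX) · (X/Y)

dY/dX = 34·X
At X = 5: dY/dX = 170, Y = 425

Elasticity = 170 · (5 / 425) = 2

Interpretation: for a small percentage change in X, the percentage change in Y is approximately 2.00 times as large.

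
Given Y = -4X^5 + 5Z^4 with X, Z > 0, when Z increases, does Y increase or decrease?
Y increases

Taking the partial derivative:
∂Y/∂Z = 20Z^3

∂Y/∂Z = 20Z^3 > 0 (assuming positive values)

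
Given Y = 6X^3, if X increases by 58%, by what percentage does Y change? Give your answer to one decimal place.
294.4%

For Y = 6X^3:
If X → X(1 + 0.58)
Then Y → Y · (1 + 0.58)^3
     ≈ Y · 3.9443

Percentage change = ((1 + 0.58)^3 − 1) × 100% ≈ 294.4%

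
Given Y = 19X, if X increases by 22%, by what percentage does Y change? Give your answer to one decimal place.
22.0%

For Y = 19X:
If X → X(1 + 0.22)
Then Y → Y · (1 + 0.22)^1
     = Y · 1.2200

Percentage change = ((1 + 0.22)^1 − 1) × 100% = 22.0%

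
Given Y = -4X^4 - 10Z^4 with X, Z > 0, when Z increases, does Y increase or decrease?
Y decreases

Taking the partial derivative:
∂Y/∂Z = -40Z^3

∂Y/∂Z = -40Z^3 < 0 (assuming positive values)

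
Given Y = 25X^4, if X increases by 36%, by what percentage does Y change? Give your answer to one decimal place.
242.1%

For Y = 25X^4:
If X → X(1 + 0.36)
Then Y → Y · (1 + 0.36)^4
     ≈ Y · 3.4210

Percentage change = ((1 + 0.36)^4 − 1) × 100% ≈ 242.1%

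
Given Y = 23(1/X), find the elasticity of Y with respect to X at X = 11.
Elasticity = -1

Elasticity = (dY/dX) · (X/Y)

dY/dX = -23/X²
At X = 11: dY/dX = -23/121, Y = 23/11

Elasticity = (-23/121) · (11 / (23/11)) = -1

Interpretation: for a small percentage change in X, the percentage change in Y is approximately -1.00 times as large.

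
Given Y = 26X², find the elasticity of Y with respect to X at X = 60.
Elasticity = 2

Elasticity = (dY/dX) · (X/Y)

dY/dX = 52·X
At X = 60: dY/dX = 3120, Y = 93600

Elasticity = 3120 · (60 / 93600) = 2

Interpretation: for a small percentage change in X, the percentage change in Y is approximately 2.00 times as large.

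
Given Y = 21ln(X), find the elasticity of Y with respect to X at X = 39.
Elasticity = 1/ln(39) ≈ 0.2730

Elasticity = (dY/dX) · (X/Y)

dY/dX = 21/X
At X = 39: dY/dX = 7/13, Y = 21·ln(39)

Elasticity = (7/13) · (39 / (21·ln(39))) = 1/ln(39) ≈ 0.2730

Interpretation: for a small percentage change in X, the percentage change in Y is approximately 0.27 times as large.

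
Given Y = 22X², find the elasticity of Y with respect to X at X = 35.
Elasticity = 2

Elasticity = (dY/dX) · (X/Y)

dY/dX = 44·X
At X = 35: dY/dX = 1540, Y = 26950

Elasticity = 1540 · (35 / 26950) = 2

Interpretation: for a small percentage change in X, the percentage change in Y is approximately 2.00 times as large.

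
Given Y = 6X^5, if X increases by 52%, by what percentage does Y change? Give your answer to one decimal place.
711.4%

For Y = 6X^5:
If X → X(1 + 0.52)
Then Y → Y · (1 + 0.52)^5
     ≈ Y · 8.1137

Percentage change = ((1 + 0.52)^5 − 1) × 100% ≈ 711.4%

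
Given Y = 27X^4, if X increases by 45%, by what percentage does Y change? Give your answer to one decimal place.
342.1%

For Y = 27X^4:
If X → X(1 + 0.45)
Then Y → Y · (1 + 0.45)^4
     ≈ Y · 4.4205

Percentage change = ((1 + 0.45)^4 − 1) × 100% ≈ 342.1%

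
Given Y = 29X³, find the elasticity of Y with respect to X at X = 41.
Elasticity = 3

Elasticity = (dY/dX) · (X/Y)

dY/dX = 87·X²
At X = 41: dY/dX = 146247, Y = 1998709

Elasticity = 146247 · (41 / 1998709) = 3

Interpretation: for a small percentage change in X, the percentage change in Y is approximately 3.00 times as large.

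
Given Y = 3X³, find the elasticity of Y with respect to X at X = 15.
Elasticity = 3

Elasticity = (dY/dX) · (X/Y)

dY/dX = 9·X²
At X = 15: dY/dX = 2025, Y = 10125

Elasticity = 2025 · (15 / 10125) = 3

Interpretation: for a small percentage change in X, the percentage change in Y is approximately 3.00 times as large.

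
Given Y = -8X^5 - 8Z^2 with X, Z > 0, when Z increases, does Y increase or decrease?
Y decreases

Taking the partial derivative:
∂Y/∂Z = -16Z

∂Y/∂Z = -16Z < 0 (assuming positive values)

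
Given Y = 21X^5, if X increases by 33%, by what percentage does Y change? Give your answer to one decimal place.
316.2%

For Y = 21X^5:
If X → X(1 + 0.33)
Then Y → Y · (1 + 0.33)^5
     ≈ Y · 4.1616

Percentage change = ((1 + 0.33)^5 − 1) × 100% ≈ 316.2%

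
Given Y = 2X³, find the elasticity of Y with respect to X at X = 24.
Elasticity = 3

Elasticity = (dY/dX) · (X/Y)

dY/dX = 6·X²
At X = 24: dY/dX = 3456, Y = 27648

Elasticity = 3456 · (24 / 27648) = 3

Interpretation: for a small percentage change in X, the percentage change in Y is approximately 3.00 times as large.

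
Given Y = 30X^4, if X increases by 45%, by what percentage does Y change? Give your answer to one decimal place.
342.1%

For Y = 30X^4:
If X → X(1 + 0.45)
Then Y → Y · (1 + 0.45)^4
     ≈ Y · 4.4205

Percentage change = ((1 + 0.45)^4 − 1) × 100% ≈ 342.1%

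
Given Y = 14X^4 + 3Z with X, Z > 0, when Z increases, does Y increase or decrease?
Y increases

Taking the partial derivative:
∂Y/∂Z = 3

∂Y/∂Z = 3 > 0 (assuming positive values)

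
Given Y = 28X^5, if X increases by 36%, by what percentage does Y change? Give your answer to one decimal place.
365.3%

For Y = 28X^5:
If X → X(1 + 0.36)
Then Y → Y · (1 + 0.36)^5
     ≈ Y · 4.6526

Percentage change = ((1 + 0.36)^5 − 1) × 100% ≈ 365.3%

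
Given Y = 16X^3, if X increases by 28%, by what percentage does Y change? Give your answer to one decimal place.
109.7%

For Y = 16X^3:
If X → X(1 + 0.28)
Then Y → Y · (1 + 0.28)^3
     ≈ Y · 2.0972

Percentage change = ((1 + 0.28)^3 − 1) × 100% ≈ 109.7%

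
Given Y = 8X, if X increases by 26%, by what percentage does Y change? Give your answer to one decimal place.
26.0%

For Y = 8X:
If X → X(1 + 0.26)
Then Y → Y · (1 + 0.26)^1
     = Y · 1.2600

Percentage change = ((1 + 0.26)^1 − 1) × 100% = 26.0%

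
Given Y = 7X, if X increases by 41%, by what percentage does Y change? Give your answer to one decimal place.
41.0%

For Y = 7X:
If X → X(1 + 0.41)
Then Y → Y · (1 + 0.41)^1
     = Y · 1.4100

Percentage change = ((1 + 0.41)^1 − 1) × 100% = 41.0%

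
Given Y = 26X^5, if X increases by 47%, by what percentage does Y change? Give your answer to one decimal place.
586.4%

For Y = 26X^5:
If X → X(1 + 0.47)
Then Y → Y · (1 + 0.47)^5
     ≈ Y · 6.8641

Percentage change = ((1 + 0.47)^5 − 1) × 100% ≈ 586.4%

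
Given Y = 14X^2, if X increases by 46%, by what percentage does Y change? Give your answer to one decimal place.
113.2%

For Y = 14X^2:
If X → X(1 + 0.46)
Then Y → Y · (1 + 0.46)^2
     = Y · 2.1316

Percentage change = ((1 + 0.46)^2 − 1) × 100% ≈ 113.2%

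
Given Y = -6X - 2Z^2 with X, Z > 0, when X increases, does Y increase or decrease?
Y decreases

Taking the partial derivative:
∂Y/∂X = -6

∂Y/∂X = -6 < 0 (assuming positive values)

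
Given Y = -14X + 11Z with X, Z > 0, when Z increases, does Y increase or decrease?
Y increases

Taking the partial derivative:
∂Y/∂Z = 11

∂Y/∂Z = 11 > 0 (assuming positive values)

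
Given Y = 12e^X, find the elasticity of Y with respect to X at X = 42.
Elasticity = 42

Elasticity = (dY/dX) · (X/Y)

dY/dX = 12·e^X
At X = 42: dY/dX = 12·e^42, Y = 12·e^42

Elasticity = (12·e^42) · (42 / (12·e^42)) = 42

Interpretation: for a small percentage change in X, the percentage change in Y is approximately 42.00 times as large.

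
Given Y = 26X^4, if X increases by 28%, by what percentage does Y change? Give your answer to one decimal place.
168.4%

For Y = 26X^4:
If X → X(1 + 0.28)
Then Y → Y · (1 + 0.28)^4
     ≈ Y · 2.6844

Percentage change = ((1 + 0.28)^4 − 1) × 100% ≈ 168.4%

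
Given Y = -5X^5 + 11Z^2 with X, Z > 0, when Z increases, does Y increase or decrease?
Y increases

Taking the partial derivative:
∂Y/∂Z = 22Z

∂Y/∂Z = 22Z > 0 (assuming positive values)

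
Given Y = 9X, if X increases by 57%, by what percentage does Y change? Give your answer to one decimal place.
57.0%

For Y = 9X:
If X → X(1 + 0.57)
Then Y → Y · (1 + 0.57)^1
     = Y · 1.5700

Percentage change = ((1 + 0.57)^1 − 1) × 100% = 57.0%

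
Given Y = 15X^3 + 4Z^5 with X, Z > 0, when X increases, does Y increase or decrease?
Y increases

Taking the partial derivative:
∂Y/∂X = 45X^2

∂Y/∂X = 45X^2 > 0 (assuming positive values)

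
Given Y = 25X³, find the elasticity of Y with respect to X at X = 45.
Elasticity = 3

Elasticity = (dY/dX) · (X/Y)

dY/dX = 75·X²
At X = 45: dY/dX = 151875, Y = 2278125

Elasticity = 151875 · (45 / 2278125) = 3

Interpretation: for a small percentage change in X, the percentage change in Y is approximately 3.00 times as large.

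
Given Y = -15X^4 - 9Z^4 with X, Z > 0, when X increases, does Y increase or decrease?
Y decreases

Taking the partial derivative:
∂Y/∂X = -60X^3

∂Y/∂X = -60X^3 < 0 (assuming positive values)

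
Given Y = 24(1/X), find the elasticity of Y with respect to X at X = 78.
Elasticity = -1

Elasticity = (dY/dX) · (X/Y)

dY/dX = -24/X²
At X = 78: dY/dX = -2/507, Y = 4/13

Elasticity = (-2/507) · (78 / (4/13)) = -1

Interpretation: for a small percentage change in X, the percentage change in Y is approximately -1.00 times as large.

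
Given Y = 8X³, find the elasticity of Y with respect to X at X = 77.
Elasticity = 3

Elasticity = (dY/dX) · (X/Y)

dY/dX = 24·X²
At X = 77: dY/dX = 142296, Y = 3652264

Elasticity = 142296 · (77 / 3652264) = 3

Interpretation: for a small percentage change in X, the percentage change in Y is approximately 3.00 times as large.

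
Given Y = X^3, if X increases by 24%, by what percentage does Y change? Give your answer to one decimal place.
90.7%

For Y = X^3:
If X → X(1 + 0.24)
Then Y → Y · (1 + 0.24)^3
     ≈ Y · 1.9066

Percentage change = ((1 + 0.24)^3 − 1) × 100% ≈ 90.7%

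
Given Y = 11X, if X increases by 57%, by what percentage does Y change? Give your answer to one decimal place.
57.0%

For Y = 11X:
If X → X(1 + 0.57)
Then Y → Y · (1 + 0.57)^1
     = Y · 1.5700

Percentage change = ((1 + 0.57)^1 − 1) × 100% = 57.0%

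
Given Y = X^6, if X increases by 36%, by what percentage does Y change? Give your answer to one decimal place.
532.8%

For Y = X^6:
If X → X(1 + 0.36)
Then Y → Y · (1 + 0.36)^6
     ≈ Y · 6.3275

Percentage change = ((1 + 0.36)^6 − 1) × 100% ≈ 532.8%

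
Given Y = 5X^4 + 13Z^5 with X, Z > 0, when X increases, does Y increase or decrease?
Y increases

Taking the partial derivative:
∂Y/∂X = 20X^3

∂Y/∂X = 20X^3 > 0 (assuming positive values)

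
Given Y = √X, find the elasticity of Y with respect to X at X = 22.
Elasticity = 1/2

Elasticity = (dY/dX) · (X/Y)

dY/dX = 1/(2·√X)
At X = 22: dY/dX = √22/44, Y = √22

Elasticity = (√22/44) · (22 / (√22)) = 1/2

Interpretation: for a small percentage change in X, the percentage change in Y is approximately 0.50 times as large.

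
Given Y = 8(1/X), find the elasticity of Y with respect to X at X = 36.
Elasticity = -1

Elasticity = (dY/dX) · (X/Y)

dY/dX = -8/X²
At X = 36: dY/dX = -1/162, Y = 2/9

Elasticity = (-1/162) · (36 / (2/9)) = -1

Interpretation: for a small percentage change in X, the percentage change in Y is approximately -1.00 times as large.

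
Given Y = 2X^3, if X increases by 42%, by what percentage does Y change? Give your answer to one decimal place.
186.3%

For Y = 2X^3:
If X → X(1 + 0.42)
Then Y → Y · (1 + 0.42)^3
     ≈ Y · 2.8633

Percentage change = ((1 + 0.42)^3 − 1) × 100% ≈ 186.3%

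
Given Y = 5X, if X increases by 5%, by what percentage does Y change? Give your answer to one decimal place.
5.0%

For Y = 5X:
If X → X(1 + 0.05)
Then Y → Y · (1 + 0.05)^1
     = Y · 1.0500

Percentage change = ((1 + 0.05)^1 − 1) × 100% = 5.0%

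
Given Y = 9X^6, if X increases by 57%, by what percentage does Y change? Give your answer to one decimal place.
1397.6%

For Y = 9X^6:
If X → X(1 + 0.57)
Then Y → Y · (1 + 0.57)^6
     ≈ Y · 14.9761

Percentage change = ((1 + 0.57)^6 − 1) × 100% ≈ 1397.6%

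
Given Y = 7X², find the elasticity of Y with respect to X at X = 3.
Elasticity = 2

Elasticity = (dY/dX) · (X/Y)

dY/dX = 14·X
At X = 3: dY/dX = 42, Y = 63

Elasticity = 42 · (3 / 63) = 2

Interpretation: for a small percentage change in X, the percentage change in Y is approximately 2.00 times as large.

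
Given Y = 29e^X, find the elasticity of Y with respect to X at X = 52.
Elasticity = 52

Elasticity = (dY/dX) · (X/Y)

dY/dX = 29·e^X
At X = 52: dY/dX = 29·e^52, Y = 29·e^52

Elasticity = (29·e^52) · (52 / (29·e^52)) = 52

Interpretation: for a small percentage change in X, the percentage change in Y is approximately 52.00 times as large.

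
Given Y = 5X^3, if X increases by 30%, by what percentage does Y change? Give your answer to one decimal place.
119.7%

For Y = 5X^3:
If X → X(1 + 0.3)
Then Y → Y · (1 + 0.3)^3
     = Y · 2.1970

Percentage change = ((1 + 0.3)^3 − 1) × 100% = 119.7%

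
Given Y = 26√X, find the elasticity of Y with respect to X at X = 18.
Elasticity = 1/2

Elasticity = (dY/dX) · (X/Y)

dY/dX = 13/√X
At X = 18: dY/dX = 13·√2/6, Y = 78·√2

Elasticity = (13·√2/6) · (18 / (78·√2)) = 1/2

Interpretation: for a small percentage change in X, the percentage change in Y is approximately 0.50 times as large.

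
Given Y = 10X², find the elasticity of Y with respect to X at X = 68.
Elasticity = 2

Elasticity = (dY/dX) · (X/Y)

dY/dX = 20·X
At X = 68: dY/dX = 1360, Y = 46240

Elasticity = 1360 · (68 / 46240) = 2

Interpretation: for a small percentage change in X, the percentage change in Y is approximately 2.00 times as large.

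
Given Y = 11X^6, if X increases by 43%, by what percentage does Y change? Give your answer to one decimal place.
755.1%

For Y = 11X^6:
If X → X(1 + 0.43)
Then Y → Y · (1 + 0.43)^6
     ≈ Y · 8.5510

Percentage change = ((1 + 0.43)^6 − 1) × 100% ≈ 755.1%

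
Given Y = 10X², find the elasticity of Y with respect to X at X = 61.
Elasticity = 2

Elasticity = (dY/dX) · (X/Y)

dY/dX = 20·X
At X = 61: dY/dX = 1220, Y = 37210

Elasticity = 1220 · (61 / 37210) = 2

Interpretation: for a small percentage change in X, the percentage change in Y is approximately 2.00 times as large.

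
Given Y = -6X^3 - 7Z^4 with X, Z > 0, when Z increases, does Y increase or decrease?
Y decreases

Taking the partial derivative:
∂Y/∂Z = -28Z^3

∂Y/∂Z = -28Z^3 < 0 (assuming positive values)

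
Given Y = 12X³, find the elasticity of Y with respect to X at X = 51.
Elasticity = 3

Elasticity = (dY/dX) · (X/Y)

dY/dX = 36·X²
At X = 51: dY/dX = 93636, Y = 1591812

Elasticity = 93636 · (51 / 1591812) = 3

Interpretation: for a small percentage change in X, the percentage change in Y is approximately 3.00 times as large.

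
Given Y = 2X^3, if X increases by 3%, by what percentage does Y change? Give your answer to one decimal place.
9.3%

For Y = 2X^3:
If X → X(1 + 0.03)
Then Y → Y · (1 + 0.03)^3
     ≈ Y · 1.0927

Percentage change = ((1 + 0.03)^3 − 1) × 100% ≈ 9.3%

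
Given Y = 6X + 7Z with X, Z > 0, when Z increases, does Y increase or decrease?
Y increases

Taking the partial derivative:
∂Y/∂Z = 7

∂Y/∂Z = 7 > 0 (assuming positive values)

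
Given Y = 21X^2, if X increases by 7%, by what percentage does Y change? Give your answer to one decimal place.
14.5%

For Y = 21X^2:
If X → X(1 + 0.07)
Then Y → Y · (1 + 0.07)^2
     = Y · 1.1449

Percentage change = ((1 + 0.07)^2 − 1) × 100% ≈ 14.5%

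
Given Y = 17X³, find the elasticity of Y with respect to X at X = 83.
Elasticity = 3

Elasticity = (dY/dX) · (X/Y)

dY/dX = 51·X²
At X = 83: dY/dX = 351339, Y = 9720379

Elasticity = 351339 · (83 / 9720379) = 3

Interpretation: for a small percentage change in X, the percentage change in Y is approximately 3.00 times as large.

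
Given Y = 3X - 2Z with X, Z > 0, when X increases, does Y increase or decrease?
Y increases

Taking the partial derivative:
∂Y/∂X = 3

∂Y/∂X = 3 > 0 (assuming positive values)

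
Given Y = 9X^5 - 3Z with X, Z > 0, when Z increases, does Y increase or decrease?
Y decreases

Taking the partial derivative:
∂Y/∂Z = -3

∂Y/∂Z = -3 < 0 (assuming positive values)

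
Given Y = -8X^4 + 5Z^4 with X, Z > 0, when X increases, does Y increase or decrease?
Y decreases

Taking the partial derivative:
∂Y/∂X = -32X^3

∂Y/∂X = -32X^3 < 0 (assuming positive values)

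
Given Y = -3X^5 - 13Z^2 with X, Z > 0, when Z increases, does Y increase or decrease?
Y decreases

Taking the partial derivative:
∂Y/∂Z = -26Z

∂Y/∂Z = -26Z < 0 (assuming positive values)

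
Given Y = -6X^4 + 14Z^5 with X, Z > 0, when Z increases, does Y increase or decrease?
Y increases

Taking the partial derivative:
∂Y/∂Z = 70Z^4

∂Y/∂Z = 70Z^4 > 0 (assuming positive values)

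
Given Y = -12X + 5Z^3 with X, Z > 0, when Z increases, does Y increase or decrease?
Y increases

Taking the partial derivative:
∂Y/∂Z = 15Z^2

∂Y/∂Z = 15Z^2 > 0 (assuming positive values)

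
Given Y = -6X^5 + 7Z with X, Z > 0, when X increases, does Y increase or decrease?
Y decreases

Taking the partial derivative:
∂Y/∂X = -30X^4

∂Y/∂X = -30X^4 < 0 (assuming positive values)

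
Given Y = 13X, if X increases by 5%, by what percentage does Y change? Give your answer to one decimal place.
5.0%

For Y = 13X:
If X → X(1 + 0.05)
Then Y → Y · (1 + 0.05)^1
     = Y · 1.0500

Percentage change = ((1 + 0.05)^1 − 1) × 100% = 5.0%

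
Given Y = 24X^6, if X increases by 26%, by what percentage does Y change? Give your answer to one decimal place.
300.2%

For Y = 24X^6:
If X → X(1 + 0.26)
Then Y → Y · (1 + 0.26)^6
     ≈ Y · 4.0015

Percentage change = ((1 + 0.26)^6 − 1) × 100% ≈ 300.2%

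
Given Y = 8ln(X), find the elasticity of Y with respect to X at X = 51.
Elasticity = 1/ln(51) ≈ 0.2543

Elasticity = (dY/dX) · (X/Y)

dY/dX = 8/X
At X = 51: dY/dX = 8/51, Y = 8·ln(51)

Elasticity = (8/51) · (51 / (8·ln(51))) = 1/ln(51) ≈ 0.2543

Interpretation: for a small percentage change in X, the percentage change in Y is approximately 0.25 times as large.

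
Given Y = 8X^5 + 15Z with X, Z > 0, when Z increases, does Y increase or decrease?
Y increases

Taking the partial derivative:
∂Y/∂Z = 15

∂Y/∂Z = 15 > 0 (assuming positive values)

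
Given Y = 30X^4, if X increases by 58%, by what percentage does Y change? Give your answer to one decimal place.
523.2%

For Y = 30X^4:
If X → X(1 + 0.58)
Then Y → Y · (1 + 0.58)^4
     ≈ Y · 6.2320

Percentage change = ((1 + 0.58)^4 − 1) × 100% ≈ 523.2%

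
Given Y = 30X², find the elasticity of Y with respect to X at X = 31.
Elasticity = 2

Elasticity = (dY/dX) · (X/Y)

dY/dX = 60·X
At X = 31: dY/dX = 1860, Y = 28830

Elasticity = 1860 · (31 / 28830) = 2

Interpretation: for a small percentage change in X, the percentage change in Y is approximately 2.00 times as large.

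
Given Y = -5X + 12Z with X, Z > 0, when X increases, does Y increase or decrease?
Y decreases

Taking the partial derivative:
∂Y/∂X = -5

∂Y/∂X = -5 < 0 (assuming positive values)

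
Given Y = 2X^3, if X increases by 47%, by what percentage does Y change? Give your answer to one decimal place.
217.7%

For Y = 2X^3:
If X → X(1 + 0.47)
Then Y → Y · (1 + 0.47)^3
     ≈ Y · 3.1765

Percentage change = ((1 + 0.47)^3 − 1) × 100% ≈ 217.7%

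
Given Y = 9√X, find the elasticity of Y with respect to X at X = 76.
Elasticity = 1/2

Elasticity = (dY/dX) · (X/Y)

dY/dX = 9/(2·√X)
At X = 76: dY/dX = 9·√19/76, Y = 18·√19

Elasticity = (9·√19/76) · (76 / (18·√19)) = 1/2

Interpretation: for a small percentage change in X, the percentage change in Y is approximately 0.50 times as large.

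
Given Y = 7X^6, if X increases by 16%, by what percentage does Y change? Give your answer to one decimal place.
143.6%

For Y = 7X^6:
If X → X(1 + 0.16)
Then Y → Y · (1 + 0.16)^6
     ≈ Y · 2.4364

Percentage change = ((1 + 0.16)^6 − 1) × 100% ≈ 143.6%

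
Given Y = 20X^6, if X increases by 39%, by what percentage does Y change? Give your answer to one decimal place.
621.3%

For Y = 20X^6:
If X → X(1 + 0.39)
Then Y → Y · (1 + 0.39)^6
     ≈ Y · 7.2125

Percentage change = ((1 + 0.39)^6 − 1) × 100% ≈ 621.3%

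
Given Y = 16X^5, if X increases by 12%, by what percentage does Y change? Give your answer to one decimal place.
76.2%

For Y = 16X^5:
If X → X(1 + 0.12)
Then Y → Y · (1 + 0.12)^5
     ≈ Y · 1.7623

Percentage change = ((1 + 0.12)^5 − 1) × 100% ≈ 76.2%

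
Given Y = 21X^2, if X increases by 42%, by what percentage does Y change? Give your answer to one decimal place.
101.6%

For Y = 21X^2:
If X → X(1 + 0.42)
Then Y → Y · (1 + 0.42)^2
     = Y · 2.0164

Percentage change = ((1 + 0.42)^2 − 1) × 100% ≈ 101.6%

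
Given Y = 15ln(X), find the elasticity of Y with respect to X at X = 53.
Elasticity = 1/ln(53) ≈ 0.2519

Elasticity = (dY/dX) · (X/Y)

dY/dX = 15/X
At X = 53: dY/dX = 15/53, Y = 15·ln(53)

Elasticity = (15/53) · (53 / (15·ln(53))) = 1/ln(53) ≈ 0.2519

Interpretation: for a small percentage change in X, the percentage change in Y is approximately 0.25 times as large.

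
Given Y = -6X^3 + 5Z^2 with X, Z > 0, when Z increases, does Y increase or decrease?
Y increases

Taking the partial derivative:
∂Y/∂Z = 10Z

∂Y/∂Z = 10Z > 0 (assuming positive values)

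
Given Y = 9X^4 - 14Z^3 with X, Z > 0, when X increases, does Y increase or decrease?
Y increases

Taking the partial derivative:
∂Y/∂X = 36X^3

∂Y/∂X = 36X^3 > 0 (assuming positive values)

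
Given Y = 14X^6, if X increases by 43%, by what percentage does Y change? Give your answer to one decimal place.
755.1%

For Y = 14X^6:
If X → X(1 + 0.43)
Then Y → Y · (1 + 0.43)^6
     ≈ Y · 8.5510

Percentage change = ((1 + 0.43)^6 − 1) × 100% ≈ 755.1%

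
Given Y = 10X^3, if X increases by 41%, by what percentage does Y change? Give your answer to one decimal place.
180.3%

For Y = 10X^3:
If X → X(1 + 0.41)
Then Y → Y · (1 + 0.41)^3
     ≈ Y · 2.8032

Percentage change = ((1 + 0.41)^3 − 1) × 100% ≈ 180.3%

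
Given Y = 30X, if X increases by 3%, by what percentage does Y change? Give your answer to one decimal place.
3.0%

For Y = 30X:
If X → X(1 + 0.03)
Then Y → Y · (1 + 0.03)^1
     = Y · 1.0300

Percentage change = ((1 + 0.03)^1 − 1) × 100% = 3.0%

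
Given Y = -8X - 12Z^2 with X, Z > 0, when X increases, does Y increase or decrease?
Y decreases

Taking the partial derivative:
∂Y/∂X = -8

∂Y/∂X = -8 < 0 (assuming positive values)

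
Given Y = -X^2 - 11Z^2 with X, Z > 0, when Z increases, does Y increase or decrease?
Y decreases

Taking the partial derivative:
∂Y/∂Z = -22Z

∂Y/∂Z = -22Z < 0 (assuming positive values)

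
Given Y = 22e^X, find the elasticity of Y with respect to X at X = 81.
Elasticity = 81

Elasticity = (dY/dX) · (X/Y)

dY/dX = 22·e^X
At X = 81: dY/dX = 22·e^81, Y = 22·e^81

Elasticity = (22·e^81) · (81 / (22·e^81)) = 81

Interpretation: for a small percentage change in X, the percentage change in Y is approximately 81.00 times as large.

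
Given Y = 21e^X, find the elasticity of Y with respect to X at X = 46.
Elasticity = 46

Elasticity = (dY/dX) · (X/Y)

dY/dX = 21·e^X
At X = 46: dY/dX = 21·e^46, Y = 21·e^46

Elasticity = (21·e^46) · (46 / (21·e^46)) = 46

Interpretation: for a small percentage change in X, the percentage change in Y is approximately 46.00 times as large.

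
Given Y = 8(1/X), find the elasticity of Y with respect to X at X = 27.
Elasticity = -1

Elasticity = (dY/dX) · (X/Y)

dY/dX = -8/X²
At X = 27: dY/dX = -8/729, Y = 8/27

Elasticity = (-8/729) · (27 / (8/27)) = -1

Interpretation: for a small percentage change in X, the percentage change in Y is approximately -1.00 times as large.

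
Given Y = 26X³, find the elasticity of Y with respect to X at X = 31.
Elasticity = 3

Elasticity = (dY/dX) · (X/Y)

dY/dX = 78·X²
At X = 31: dY/dX = 74958, Y = 774566

Elasticity = 74958 · (31 / 774566) = 3

Interpretation: for a small percentage change in X, the percentage change in Y is approximately 3.00 times as large.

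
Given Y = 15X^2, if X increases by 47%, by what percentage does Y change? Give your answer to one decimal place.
116.1%

For Y = 15X^2:
If X → X(1 + 0.47)
Then Y → Y · (1 + 0.47)^2
     = Y · 2.1609

Percentage change = ((1 + 0.47)^2 − 1) × 100% ≈ 116.1%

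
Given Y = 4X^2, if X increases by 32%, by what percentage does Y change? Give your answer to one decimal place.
74.2%

For Y = 4X^2:
If X → X(1 + 0.32)
Then Y → Y · (1 + 0.32)^2
     = Y · 1.7424

Percentage change = ((1 + 0.32)^2 − 1) × 100% ≈ 74.2%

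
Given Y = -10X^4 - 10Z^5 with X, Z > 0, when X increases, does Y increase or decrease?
Y decreases

Taking the partial derivative:
∂Y/∂X = -40X^3

∂Y/∂X = -40X^3 < 0 (assuming positive values)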